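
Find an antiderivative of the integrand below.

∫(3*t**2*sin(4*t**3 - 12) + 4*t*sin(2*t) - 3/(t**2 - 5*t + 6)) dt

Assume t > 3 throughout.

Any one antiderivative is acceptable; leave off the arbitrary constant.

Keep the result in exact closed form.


Answer: -2*t*cos(2*t) - 3*log(t - 3) + 3*log(t - 2) + sin(2*t) - cos(4*t**3 - 12)/4.


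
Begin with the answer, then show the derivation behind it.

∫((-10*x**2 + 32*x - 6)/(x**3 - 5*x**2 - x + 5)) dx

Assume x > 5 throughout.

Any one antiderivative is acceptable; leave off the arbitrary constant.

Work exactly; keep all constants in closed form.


The answer is -4*log(x - 5) - 2*log(x - 1) - 4*log(x + 1).
Step 1. Decompose ∫((-10*x**2 + 32*x - 6)/(x**3 - 5*x**2 - x + 5)) dx by partial fractions, (-10*x**2 + 32*x - 6)/(x**3 - 5*x**2 - x + 5) = -4/(x + 1) - 2/(x - 1) - 4/(x - 5): now ∫(-4/(x - 5)) dx + ∫(-2/(x - 1)) dx + ∫(-4/(x + 1)) dx.
Step 2. Evaluate the standard form [assuming x > 1]: now -2*log(x - 1) + ∫(-4/(x - 5)) dx + ∫(-4/(x + 1)) dx.
Step 3. Evaluate the standard form [assuming x > 5]: now -4*log(x - 5) - 2*log(x - 1) + ∫(-4/(x + 1)) dx.
Step 4. Evaluate the standard form [assuming x > -1]: now -4*log(x - 5) - 2*log(x - 1) - 4*log(x + 1).
Answer: -4*log(x - 5) - 2*log(x - 1) - 4*log(x + 1).


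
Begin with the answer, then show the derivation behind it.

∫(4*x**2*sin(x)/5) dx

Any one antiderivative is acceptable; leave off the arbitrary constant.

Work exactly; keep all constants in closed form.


The answer is -4*x**2*cos(x)/5 + 8*x*sin(x)/5 + 8*cos(x)/5.
Step 1. Integrate ∫(4*x**2*sin(x)/5) dx by parts with u = x**2, dv = (4*sin(x)/5) dx, so v = -4*cos(x)/5: now -4*x**2*cos(x)/5 + ∫(8*x*cos(x)/5) dx.
Step 2. Integrate ∫(8*x*cos(x)/5) dx by parts with u = x, dv = (8*cos(x)/5) dx, so v = 8*sin(x)/5: now -4*x**2*cos(x)/5 + 8*x*sin(x)/5 + ∫(-8*sin(x)/5) dx.
Step 3. Evaluate the standard form: now -4*x**2*cos(x)/5 + 8*x*sin(x)/5 + 8*cos(x)/5.
Answer: -4*x**2*cos(x)/5 + 8*x*sin(x)/5 + 8*cos(x)/5.


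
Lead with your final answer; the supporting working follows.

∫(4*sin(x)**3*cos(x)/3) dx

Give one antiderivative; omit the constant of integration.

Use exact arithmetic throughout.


The answer is sin(x)**4/3.
Step 1. Substitute u = sin(x), turning ∫(4*sin(x)**3*cos(x)/3) dx into ∫(4*u**3/3) du: now ∫(4*u**3/3) du.
Step 2. Evaluate the standard form: now u**4/3.
Step 3. Substitute back u = sin(x): now sin(x)**4/3.
Answer: sin(x)**4/3.


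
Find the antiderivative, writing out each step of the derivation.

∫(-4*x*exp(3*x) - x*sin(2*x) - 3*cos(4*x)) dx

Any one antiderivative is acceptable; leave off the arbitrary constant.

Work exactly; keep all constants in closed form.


Step 1. Rewrite: now ∫(-4*x*exp(3*x)) dx + ∫(-x*sin(2*x)) dx + ∫(-3*cos(4*x)) dx.
Step 2. Integrate ∫(-x*sin(2*x)) dx by parts with u = x, dv = (-sin(2*x)) dx, so v = cos(2*x)/2: now x*cos(2*x)/2 + ∫(-4*x*exp(3*x)) dx + ∫(-cos(2*x)/2) dx + ∫(-3*cos(4*x)) dx.
Step 3. Evaluate the standard form: now x*cos(2*x)/2 - sin(2*x)/4 + ∫(-4*x*exp(3*x)) dx + ∫(-3*cos(4*x)) dx.
Step 4. Evaluate the standard form: now x*cos(2*x)/2 - sin(2*x)/4 - 3*sin(4*x)/4 + ∫(-4*x*exp(3*x)) dx.
Step 5. Integrate ∫(-4*x*exp(3*x)) dx by parts with u = x, dv = (-4*exp(3*x)) dx, so v = -4*exp(3*x)/3: now -4*x*exp(3*x)/3 + x*cos(2*x)/2 - sin(2*x)/4 - 3*sin(4*x)/4 + ∫(4*exp(3*x)/3) dx.
Step 6. Evaluate the standard form: now -4*x*exp(3*x)/3 + x*cos(2*x)/2 + 4*exp(3*x)/9 - sin(2*x)/4 - 3*sin(4*x)/4.
Answer: -4*x*exp(3*x)/3 + x*cos(2*x)/2 + 4*exp(3*x)/9 - sin(2*x)/4 - 3*sin(4*x)/4.


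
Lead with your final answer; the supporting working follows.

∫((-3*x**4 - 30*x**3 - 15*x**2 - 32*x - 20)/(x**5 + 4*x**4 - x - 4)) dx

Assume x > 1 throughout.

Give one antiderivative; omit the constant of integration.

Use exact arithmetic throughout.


The answer is -5*log(x - 1) - 2*log(x + 1) + 4*log(x + 4) + atan(x).
Step 1. Decompose ∫((-3*x**4 - 30*x**3 - 15*x**2 - 32*x - 20)/(x**5 + 4*x**4 - x - 4)) dx by partial fractions, (-3*x**4 - 30*x**3 - 15*x**2 - 32*x - 20)/(x**5 + 4*x**4 - x - 4) = 1/(x**2 + 1) + 4/(x + 4) - 2/(x + 1) - 5/(x - 1): now ∫(-5/(x - 1)) dx + ∫(-2/(x + 1)) dx + ∫(4/(x + 4)) dx + ∫(1/(x**2 + 1)) dx.
Step 2. Evaluate the standard form [assuming x > -4]: now 4*log(x + 4) + ∫(-5/(x - 1)) dx + ∫(-2/(x + 1)) dx + ∫(1/(x**2 + 1)) dx.
Step 3. Evaluate the standard form [assuming x > -1]: now -2*log(x + 1) + 4*log(x + 4) + ∫(-5/(x - 1)) dx + ∫(1/(x**2 + 1)) dx.
Step 4. Evaluate the standard form [assuming x > 1]: now -5*log(x - 1) - 2*log(x + 1) + 4*log(x + 4) + ∫(1/(x**2 + 1)) dx.
Step 5. Evaluate the standard form: now -5*log(x - 1) - 2*log(x + 1) + 4*log(x + 4) + atan(x).
Answer: -5*log(x - 1) - 2*log(x + 1) + 4*log(x + 4) + atan(x).


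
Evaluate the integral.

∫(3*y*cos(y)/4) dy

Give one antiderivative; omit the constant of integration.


Answer: 3*y*sin(y)/4 + 3*cos(y)/4.


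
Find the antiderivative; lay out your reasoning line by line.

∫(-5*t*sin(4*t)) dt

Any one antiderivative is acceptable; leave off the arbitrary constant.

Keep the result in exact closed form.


Step 1. Integrate ∫(-5*t*sin(4*t)) dt by parts with u = t, dv = (-5*sin(4*t)) dt, so v = 5*cos(4*t)/4: now 5*t*cos(4*t)/4 + ∫(-5*cos(4*t)/4) dt.
Step 2. Evaluate the standard form: now 5*t*cos(4*t)/4 - 5*sin(4*t)/16.
Answer: 5*t*cos(4*t)/4 - 5*sin(4*t)/16.


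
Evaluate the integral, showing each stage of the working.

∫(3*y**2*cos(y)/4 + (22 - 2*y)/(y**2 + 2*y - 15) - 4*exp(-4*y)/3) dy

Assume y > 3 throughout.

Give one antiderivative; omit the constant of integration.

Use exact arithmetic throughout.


Step 1. Rewrite: now ∫(3*y**2*cos(y)/4) dy + ∫((22 - 2*y)/(y**2 + 2*y - 15)) dy + ∫(-4*exp(-4*y)/3) dy.
Step 2. Decompose ∫((22 - 2*y)/(y**2 + 2*y - 15)) dy by partial fractions, (22 - 2*y)/(y**2 + 2*y - 15) = -4/(y + 5) + 2/(y - 3): now ∫(3*y**2*cos(y)/4) dy + ∫(2/(y - 3)) dy + ∫(-4/(y + 5)) dy + ∫(-4*exp(-4*y)/3) dy.
Step 3. Evaluate the standard form [assuming y > -5]: now -4*log(y + 5) + ∫(3*y**2*cos(y)/4) dy + ∫(2/(y - 3)) dy + ∫(-4*exp(-4*y)/3) dy.
Step 4. Evaluate the standard form [assuming y > 3]: now 2*log(y - 3) - 4*log(y + 5) + ∫(3*y**2*cos(y)/4) dy + ∫(-4*exp(-4*y)/3) dy.
Step 5. Evaluate the standard form: now 2*log(y - 3) - 4*log(y + 5) + ∫(3*y**2*cos(y)/4) dy + exp(-4*y)/3.
Step 6. Integrate ∫(3*y**2*cos(y)/4) dy by parts with u = y**2, dv = (3*cos(y)/4) dy, so v = 3*sin(y)/4: now 3*y**2*sin(y)/4 + 2*log(y - 3) - 4*log(y + 5) + ∫(-3*y*sin(y)/2) dy + exp(-4*y)/3.
Step 7. Integrate ∫(-3*y*sin(y)/2) dy by parts with u = y, dv = (-3*sin(y)/2) dy, so v = 3*cos(y)/2: now 3*y**2*sin(y)/4 + 3*y*cos(y)/2 + 2*log(y - 3) - 4*log(y + 5) + ∫(-3*cos(y)/2) dy + exp(-4*y)/3.
Step 8. Evaluate the standard form: now 3*y**2*sin(y)/4 + 3*y*cos(y)/2 + 2*log(y - 3) - 4*log(y + 5) - 3*sin(y)/2 + exp(-4*y)/3.
Answer: 3*y**2*sin(y)/4 + 3*y*cos(y)/2 + 2*log(y - 3) - 4*log(y + 5) - 3*sin(y)/2 + exp(-4*y)/3.


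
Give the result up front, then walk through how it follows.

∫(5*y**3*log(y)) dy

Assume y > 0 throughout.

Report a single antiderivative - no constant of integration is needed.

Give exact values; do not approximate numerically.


The answer is 5*y**4*log(y)/4 - 5*y**4/16.
Step 1. Integrate ∫(5*y**3*log(y)) dy by parts with u = log(y), dv = (5*y**3) dy, so v = 5*y**4/4 [assuming y > 0]: now 5*y**4*log(y)/4 + ∫(-5*y**3/4) dy.
Step 2. Evaluate the standard form: now 5*y**4*log(y)/4 - 5*y**4/16.
Answer: 5*y**4*log(y)/4 - 5*y**4/16.


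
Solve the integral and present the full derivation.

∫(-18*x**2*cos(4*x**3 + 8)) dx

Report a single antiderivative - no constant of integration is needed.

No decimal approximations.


Step 1. Substitute u = x**3 + 2, turning ∫(-18*x**2*cos(4*x**3 + 8)) dx into ∫(-6*cos(4*u)) du: now ∫(-6*cos(4*u)) du.
Step 2. Evaluate the standard form: now -3*sin(4*u)/2.
Step 3. Substitute back u = x**3 + 2: now -3*sin(4*x**3 + 8)/2.
Answer: -3*sin(4*x**3 + 8)/2.


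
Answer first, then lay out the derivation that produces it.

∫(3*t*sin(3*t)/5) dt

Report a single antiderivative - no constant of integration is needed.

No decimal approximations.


The answer is -t*cos(3*t)/5 + sin(3*t)/15.
Step 1. Integrate ∫(3*t*sin(3*t)/5) dt by parts with u = t, dv = (3*sin(3*t)/5) dt, so v = -cos(3*t)/5: now -t*cos(3*t)/5 + ∫(cos(3*t)/5) dt.
Step 2. Evaluate the standard form: now -t*cos(3*t)/5 + sin(3*t)/15.
Answer: -t*cos(3*t)/5 + sin(3*t)/15.


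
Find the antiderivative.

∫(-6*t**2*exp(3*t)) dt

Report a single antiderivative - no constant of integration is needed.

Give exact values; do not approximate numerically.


Answer: -2*t**2*exp(3*t) + 4*t*exp(3*t)/3 - 4*exp(3*t)/9.


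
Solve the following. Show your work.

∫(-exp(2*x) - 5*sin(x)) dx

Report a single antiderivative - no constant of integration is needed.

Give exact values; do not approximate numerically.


Step 1. Rewrite: now ∫(-exp(2*x)) dx + ∫(-5*sin(x)) dx.
Step 2. Evaluate the standard form: now -exp(2*x)/2 + ∫(-5*sin(x)) dx.
Step 3. Evaluate the standard form: now -exp(2*x)/2 + 5*cos(x).
Answer: -exp(2*x)/2 + 5*cos(x).


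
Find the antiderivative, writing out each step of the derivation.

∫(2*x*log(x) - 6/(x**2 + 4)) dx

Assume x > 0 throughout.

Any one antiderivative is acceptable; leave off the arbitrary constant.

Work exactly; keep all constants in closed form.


Step 1. Rewrite: now ∫(2*x*log(x)) dx + ∫(-6/(x**2 + 4)) dx.
Step 2. Integrate ∫(2*x*log(x)) dx by parts with u = log(x), dv = (2*x) dx, so v = x**2 [assuming x > 0]: now x**2*log(x) + ∫(-x) dx + ∫(-6/(x**2 + 4)) dx.
Step 3. Evaluate the standard form: now x**2*log(x) - x**2/2 + ∫(-6/(x**2 + 4)) dx.
Step 4. Evaluate the standard form: now x**2*log(x) - x**2/2 - 3*atan(x/2).
Answer: x**2*log(x) - x**2/2 - 3*atan(x/2).


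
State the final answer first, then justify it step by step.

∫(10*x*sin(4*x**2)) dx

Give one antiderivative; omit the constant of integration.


The answer is -5*cos(4*x**2)/4.
Step 1. Substitute u = x**2, turning ∫(10*x*sin(4*x**2)) dx into ∫(5*sin(4*u)) du: now ∫(5*sin(4*u)) du.
Step 2. Evaluate the standard form: now -5*cos(4*u)/4.
Step 3. Substitute back u = x**2: now -5*cos(4*x**2)/4.
Answer: -5*cos(4*x**2)/4.


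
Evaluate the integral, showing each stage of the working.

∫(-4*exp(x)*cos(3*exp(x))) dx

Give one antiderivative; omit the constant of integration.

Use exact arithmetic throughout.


Step 1. Substitute u = exp(x), turning ∫(-4*exp(x)*cos(3*exp(x))) dx into ∫(-4*cos(3*u)) du: now ∫(-4*cos(3*u)) du.
Step 2. Evaluate the standard form: now -4*sin(3*u)/3.
Step 3. Substitute back u = exp(x): now -4*sin(3*exp(x))/3.
Answer: -4*sin(3*exp(x))/3.


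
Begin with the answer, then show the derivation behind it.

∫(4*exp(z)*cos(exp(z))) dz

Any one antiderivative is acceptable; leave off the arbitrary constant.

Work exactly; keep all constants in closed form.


The answer is 4*sin(exp(z)).
Step 1. Substitute u = exp(z), turning ∫(4*exp(z)*cos(exp(z))) dz into ∫(4*cos(u)) du: now ∫(4*cos(u)) du.
Step 2. Evaluate the standard form: now 4*sin(u).
Step 3. Substitute back u = exp(z): now 4*sin(exp(z)).
Answer: 4*sin(exp(z)).


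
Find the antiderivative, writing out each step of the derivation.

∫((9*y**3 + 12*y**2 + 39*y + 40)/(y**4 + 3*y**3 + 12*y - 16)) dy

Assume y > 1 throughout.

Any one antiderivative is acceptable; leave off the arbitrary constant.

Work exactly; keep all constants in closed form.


Step 1. Decompose ∫((9*y**3 + 12*y**2 + 39*y + 40)/(y**4 + 3*y**3 + 12*y - 16)) dy by partial fractions, (9*y**3 + 12*y**2 + 39*y + 40)/(y**4 + 3*y**3 + 12*y - 16) = 1/(y**2 + 4) + 5/(y + 4) + 4/(y - 1): now ∫(4/(y - 1)) dy + ∫(5/(y + 4)) dy + ∫(1/(y**2 + 4)) dy.
Step 2. Evaluate the standard form [assuming y > -4]: now 5*log(y + 4) + ∫(4/(y - 1)) dy + ∫(1/(y**2 + 4)) dy.
Step 3. Evaluate the standard form [assuming y > 1]: now 4*log(y - 1) + 5*log(y + 4) + ∫(1/(y**2 + 4)) dy.
Step 4. Evaluate the standard form: now 4*log(y - 1) + 5*log(y + 4) + atan(y/2)/2.
Answer: 4*log(y - 1) + 5*log(y + 4) + atan(y/2)/2.


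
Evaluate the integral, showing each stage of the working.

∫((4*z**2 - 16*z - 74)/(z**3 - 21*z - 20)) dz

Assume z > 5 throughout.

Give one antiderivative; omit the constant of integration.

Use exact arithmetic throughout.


Step 1. Decompose ∫((4*z**2 - 16*z - 74)/(z**3 - 21*z - 20)) dz by partial fractions, (4*z**2 - 16*z - 74)/(z**3 - 21*z - 20) = 2/(z + 4) + 3/(z + 1) - 1/(z - 5): now ∫(-1/(z - 5)) dz + ∫(3/(z + 1)) dz + ∫(2/(z + 4)) dz.
Step 2. Evaluate the standard form [assuming z > -4]: now 2*log(z + 4) + ∫(-1/(z - 5)) dz + ∫(3/(z + 1)) dz.
Step 3. Evaluate the standard form [assuming z > 5]: now -log(z - 5) + 2*log(z + 4) + ∫(3/(z + 1)) dz.
Step 4. Evaluate the standard form [assuming z > -1]: now -log(z - 5) + 3*log(z + 1) + 2*log(z + 4).
Answer: -log(z - 5) + 3*log(z + 1) + 2*log(z + 4).


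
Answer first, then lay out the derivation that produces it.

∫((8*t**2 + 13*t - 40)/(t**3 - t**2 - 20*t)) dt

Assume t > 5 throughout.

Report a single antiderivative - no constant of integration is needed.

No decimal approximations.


The answer is 2*log(t) + 5*log(t - 5) + log(t + 4).
Step 1. Decompose ∫((8*t**2 + 13*t - 40)/(t**3 - t**2 - 20*t)) dt by partial fractions, (8*t**2 + 13*t - 40)/(t**3 - t**2 - 20*t) = 1/(t + 4) + 5/(t - 5) + 2/t: now ∫(2/t) dt + ∫(5/(t - 5)) dt + ∫(1/(t + 4)) dt.
Step 2. Evaluate the standard form [assuming t > -4]: now log(t + 4) + ∫(2/t) dt + ∫(5/(t - 5)) dt.
Step 3. Evaluate the standard form [assuming t > 0]: now 2*log(t) + log(t + 4) + ∫(5/(t - 5)) dt.
Step 4. Evaluate the standard form [assuming t > 5]: now 2*log(t) + 5*log(t - 5) + log(t + 4).
Answer: 2*log(t) + 5*log(t - 5) + log(t + 4).


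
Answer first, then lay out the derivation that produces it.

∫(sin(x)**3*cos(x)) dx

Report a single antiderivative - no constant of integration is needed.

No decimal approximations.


The answer is sin(x)**4/4.
Step 1. Substitute u = sin(x), turning ∫(sin(x)**3*cos(x)) dx into ∫(u**3) du: now ∫(u**3) du.
Step 2. Evaluate the standard form: now u**4/4.
Step 3. Substitute back u = sin(x): now sin(x)**4/4.
Answer: sin(x)**4/4.


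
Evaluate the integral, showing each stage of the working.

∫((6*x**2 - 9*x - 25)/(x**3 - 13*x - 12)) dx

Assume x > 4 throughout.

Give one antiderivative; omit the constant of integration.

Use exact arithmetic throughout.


Step 1. Decompose ∫((6*x**2 - 9*x - 25)/(x**3 - 13*x - 12)) dx by partial fractions, (6*x**2 - 9*x - 25)/(x**3 - 13*x - 12) = 4/(x + 3) + 1/(x + 1) + 1/(x - 4): now ∫(1/(x - 4)) dx + ∫(1/(x + 1)) dx + ∫(4/(x + 3)) dx.
Step 2. Evaluate the standard form [assuming x > -3]: now 4*log(x + 3) + ∫(1/(x - 4)) dx + ∫(1/(x + 1)) dx.
Step 3. Evaluate the standard form [assuming x > 4]: now log(x - 4) + 4*log(x + 3) + ∫(1/(x + 1)) dx.
Step 4. Evaluate the standard form [assuming x > -1]: now log(x - 4) + log(x + 1) + 4*log(x + 3).
Answer: log(x - 4) + log(x + 1) + 4*log(x + 3).


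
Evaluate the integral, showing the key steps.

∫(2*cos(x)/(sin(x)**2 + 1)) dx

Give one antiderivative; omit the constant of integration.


Step 1. Substitute u = sin(x), turning ∫(2*cos(x)/(sin(x)**2 + 1)) dx into ∫(2/(u**2 + 1)) du: now ∫(2/(u**2 + 1)) du.
Step 2. Evaluate the standard form: now 2*atan(u).
Step 3. Substitute back u = sin(x): now 2*atan(sin(x)).
Answer: 2*atan(sin(x)).


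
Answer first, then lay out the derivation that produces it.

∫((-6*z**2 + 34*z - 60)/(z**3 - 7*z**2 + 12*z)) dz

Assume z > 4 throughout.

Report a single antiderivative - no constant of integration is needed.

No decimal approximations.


The answer is -5*log(z) - 5*log(z - 4) + 4*log(z - 3).
Step 1. Decompose ∫((-6*z**2 + 34*z - 60)/(z**3 - 7*z**2 + 12*z)) dz by partial fractions, (-6*z**2 + 34*z - 60)/(z**3 - 7*z**2 + 12*z) = 4/(z - 3) - 5/(z - 4) - 5/z: now ∫(-5/z) dz + ∫(-5/(z - 4)) dz + ∫(4/(z - 3)) dz.
Step 2. Evaluate the standard form [assuming z > 3]: now 4*log(z - 3) + ∫(-5/z) dz + ∫(-5/(z - 4)) dz.
Step 3. Evaluate the standard form [assuming z > 4]: now -5*log(z - 4) + 4*log(z - 3) + ∫(-5/z) dz.
Step 4. Evaluate the standard form [assuming z > 0]: now -5*log(z) - 5*log(z - 4) + 4*log(z - 3).
Answer: -5*log(z) - 5*log(z - 4) + 4*log(z - 3).


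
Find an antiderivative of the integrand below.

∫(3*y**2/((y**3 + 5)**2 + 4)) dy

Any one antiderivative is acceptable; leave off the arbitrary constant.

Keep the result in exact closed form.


Answer: atan(y**3/2 + 5/2)/2.


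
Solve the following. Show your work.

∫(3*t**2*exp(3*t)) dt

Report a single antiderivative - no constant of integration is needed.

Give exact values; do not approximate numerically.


Step 1. Integrate ∫(3*t**2*exp(3*t)) dt by parts with u = t**2, dv = (3*exp(3*t)) dt, so v = exp(3*t): now t**2*exp(3*t) + ∫(-2*t*exp(3*t)) dt.
Step 2. Integrate ∫(-2*t*exp(3*t)) dt by parts with u = t, dv = (-2*exp(3*t)) dt, so v = -2*exp(3*t)/3: now t**2*exp(3*t) - 2*t*exp(3*t)/3 + ∫(2*exp(3*t)/3) dt.
Step 3. Evaluate the standard form: now t**2*exp(3*t) - 2*t*exp(3*t)/3 + 2*exp(3*t)/9.
Answer: t**2*exp(3*t) - 2*t*exp(3*t)/3 + 2*exp(3*t)/9.


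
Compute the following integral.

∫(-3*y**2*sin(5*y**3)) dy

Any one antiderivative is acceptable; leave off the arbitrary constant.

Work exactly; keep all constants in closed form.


Answer: cos(5*y**3)/5.


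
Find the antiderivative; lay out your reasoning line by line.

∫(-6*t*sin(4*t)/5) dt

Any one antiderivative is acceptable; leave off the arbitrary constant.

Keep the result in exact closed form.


Step 1. Integrate ∫(-6*t*sin(4*t)/5) dt by parts with u = t, dv = (-6*sin(4*t)/5) dt, so v = 3*cos(4*t)/10: now 3*t*cos(4*t)/10 + ∫(-3*cos(4*t)/10) dt.
Step 2. Evaluate the standard form: now 3*t*cos(4*t)/10 - 3*sin(4*t)/40.
Answer: 3*t*cos(4*t)/10 - 3*sin(4*t)/40.


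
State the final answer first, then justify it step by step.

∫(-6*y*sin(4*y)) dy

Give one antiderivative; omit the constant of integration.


The answer is 3*y*cos(4*y)/2 - 3*sin(4*y)/8.
Step 1. Integrate ∫(-6*y*sin(4*y)) dy by parts with u = y, dv = (-6*sin(4*y)) dy, so v = 3*cos(4*y)/2: now 3*y*cos(4*y)/2 + ∫(-3*cos(4*y)/2) dy.
Step 2. Evaluate the standard form: now 3*y*cos(4*y)/2 - 3*sin(4*y)/8.
Answer: 3*y*cos(4*y)/2 - 3*sin(4*y)/8.


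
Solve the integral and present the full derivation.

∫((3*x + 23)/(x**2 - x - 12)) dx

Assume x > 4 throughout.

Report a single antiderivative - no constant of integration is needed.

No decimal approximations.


Step 1. Decompose ∫((3*x + 23)/(x**2 - x - 12)) dx by partial fractions, (3*x + 23)/(x**2 - x - 12) = -2/(x + 3) + 5/(x - 4): now ∫(5/(x - 4)) dx + ∫(-2/(x + 3)) dx.
Step 2. Evaluate the standard form [assuming x > 4]: now 5*log(x - 4) + ∫(-2/(x + 3)) dx.
Step 3. Evaluate the standard form [assuming x > -3]: now 5*log(x - 4) - 2*log(x + 3).
Answer: 5*log(x - 4) - 2*log(x + 3).


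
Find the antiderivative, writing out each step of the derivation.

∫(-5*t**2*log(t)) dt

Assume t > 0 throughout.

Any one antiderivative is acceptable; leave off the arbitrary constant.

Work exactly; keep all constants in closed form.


Step 1. Integrate ∫(-5*t**2*log(t)) dt by parts with u = log(t), dv = (-5*t**2) dt, so v = -5*t**3/3 [assuming t > 0]: now -5*t**3*log(t)/3 + ∫(5*t**2/3) dt.
Step 2. Evaluate the standard form: now -5*t**3*log(t)/3 + 5*t**3/9.
Answer: -5*t**3*log(t)/3 + 5*t**3/9.


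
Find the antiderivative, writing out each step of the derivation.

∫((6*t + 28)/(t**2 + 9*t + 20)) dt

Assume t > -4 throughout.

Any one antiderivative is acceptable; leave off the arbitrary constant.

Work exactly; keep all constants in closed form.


Step 1. Decompose ∫((6*t + 28)/(t**2 + 9*t + 20)) dt by partial fractions, (6*t + 28)/(t**2 + 9*t + 20) = 2/(t + 5) + 4/(t + 4): now ∫(4/(t + 4)) dt + ∫(2/(t + 5)) dt.
Step 2. Evaluate the standard form [assuming t > -5]: now 2*log(t + 5) + ∫(4/(t + 4)) dt.
Step 3. Evaluate the standard form [assuming t > -4]: now 4*log(t + 4) + 2*log(t + 5).
Answer: 4*log(t + 4) + 2*log(t + 5).


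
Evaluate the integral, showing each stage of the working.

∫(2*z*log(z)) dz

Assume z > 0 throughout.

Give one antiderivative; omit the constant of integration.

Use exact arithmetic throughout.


Step 1. Integrate ∫(2*z*log(z)) dz by parts with u = log(z), dv = (2*z) dz, so v = z**2 [assuming z > 0]: now z**2*log(z) + ∫(-z) dz.
Step 2. Evaluate the standard form: now z**2*log(z) - z**2/2.
Answer: z**2*log(z) - z**2/2.


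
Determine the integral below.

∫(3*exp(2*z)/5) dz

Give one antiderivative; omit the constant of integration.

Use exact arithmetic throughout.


Answer: 3*exp(2*z)/10.


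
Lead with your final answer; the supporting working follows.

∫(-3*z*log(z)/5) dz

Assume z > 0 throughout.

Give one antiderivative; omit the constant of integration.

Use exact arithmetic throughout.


The answer is -3*z**2*log(z)/10 + 3*z**2/20.
Step 1. Integrate ∫(-3*z*log(z)/5) dz by parts with u = log(z), dv = (-3*z/5) dz, so v = -3*z**2/10 [assuming z > 0]: now -3*z**2*log(z)/10 + ∫(3*z/10) dz.
Step 2. Evaluate the standard form: now -3*z**2*log(z)/10 + 3*z**2/20.
Answer: -3*z**2*log(z)/10 + 3*z**2/20.


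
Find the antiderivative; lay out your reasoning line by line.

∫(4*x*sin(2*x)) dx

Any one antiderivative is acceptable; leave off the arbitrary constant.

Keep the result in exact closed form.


Step 1. Integrate ∫(4*x*sin(2*x)) dx by parts with u = x, dv = (4*sin(2*x)) dx, so v = -2*cos(2*x): now -2*x*cos(2*x) + ∫(2*cos(2*x)) dx.
Step 2. Evaluate the standard form: now -2*x*cos(2*x) + sin(2*x).
Answer: -2*x*cos(2*x) + sin(2*x).


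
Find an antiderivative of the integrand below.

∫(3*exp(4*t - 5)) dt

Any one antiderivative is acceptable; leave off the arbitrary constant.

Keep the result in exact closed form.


Answer: 3*exp(4*t - 5)/4.


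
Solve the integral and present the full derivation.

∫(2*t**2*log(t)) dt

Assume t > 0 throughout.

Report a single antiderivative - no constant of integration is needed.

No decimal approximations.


Step 1. Integrate ∫(2*t**2*log(t)) dt by parts with u = log(t), dv = (2*t**2) dt, so v = 2*t**3/3 [assuming t > 0]: now 2*t**3*log(t)/3 + ∫(-2*t**2/3) dt.
Step 2. Evaluate the standard form: now 2*t**3*log(t)/3 - 2*t**3/9.
Answer: 2*t**3*log(t)/3 - 2*t**3/9.


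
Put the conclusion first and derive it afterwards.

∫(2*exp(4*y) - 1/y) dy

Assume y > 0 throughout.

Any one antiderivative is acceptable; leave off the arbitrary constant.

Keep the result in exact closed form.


The answer is exp(4*y)/2 - log(y).
Step 1. Rewrite: now ∫(-1/y) dy + ∫(2*exp(4*y)) dy.
Step 2. Evaluate the standard form [assuming y > 0]: now -log(y) + ∫(2*exp(4*y)) dy.
Step 3. Evaluate the standard form: now exp(4*y)/2 - log(y).
Answer: exp(4*y)/2 - log(y).


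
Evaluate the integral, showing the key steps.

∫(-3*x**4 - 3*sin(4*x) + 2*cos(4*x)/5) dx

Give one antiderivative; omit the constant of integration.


Step 1. Rewrite: now ∫(-3*x**4) dx + ∫(-3*sin(4*x)) dx + ∫(2*cos(4*x)/5) dx.
Step 2. Evaluate the standard form: now -3*x**5/5 + ∫(-3*sin(4*x)) dx + ∫(2*cos(4*x)/5) dx.
Step 3. Evaluate the standard form: now -3*x**5/5 + 3*cos(4*x)/4 + ∫(2*cos(4*x)/5) dx.
Step 4. Evaluate the standard form: now -3*x**5/5 + sin(4*x)/10 + 3*cos(4*x)/4.
Answer: -3*x**5/5 + sin(4*x)/10 + 3*cos(4*x)/4.


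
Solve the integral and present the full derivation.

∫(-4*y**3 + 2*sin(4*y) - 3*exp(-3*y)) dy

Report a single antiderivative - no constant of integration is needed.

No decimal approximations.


Step 1. Rewrite: now ∫(-4*y**3) dy + ∫(-3*exp(-3*y)) dy + ∫(2*sin(4*y)) dy.
Step 2. Evaluate the standard form: now -y**4 + ∫(-3*exp(-3*y)) dy + ∫(2*sin(4*y)) dy.
Step 3. Evaluate the standard form: now -y**4 + ∫(2*sin(4*y)) dy + exp(-3*y).
Step 4. Evaluate the standard form: now -y**4 - cos(4*y)/2 + exp(-3*y).
Answer: -y**4 - cos(4*y)/2 + exp(-3*y).


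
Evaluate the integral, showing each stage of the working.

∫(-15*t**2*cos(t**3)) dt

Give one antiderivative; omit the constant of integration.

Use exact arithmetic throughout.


Step 1. Substitute u = t**3, turning ∫(-15*t**2*cos(t**3)) dt into ∫(-5*cos(u)) du: now ∫(-5*cos(u)) du.
Step 2. Evaluate the standard form: now -5*sin(u).
Step 3. Substitute back u = t**3: now -5*sin(t**3).
Answer: -5*sin(t**3).


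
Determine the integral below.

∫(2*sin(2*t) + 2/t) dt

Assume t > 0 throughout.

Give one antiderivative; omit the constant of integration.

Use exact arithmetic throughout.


Answer: 2*log(t) - cos(2*t).


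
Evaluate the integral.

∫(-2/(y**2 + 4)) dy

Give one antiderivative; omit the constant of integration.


Answer: -atan(y/2).


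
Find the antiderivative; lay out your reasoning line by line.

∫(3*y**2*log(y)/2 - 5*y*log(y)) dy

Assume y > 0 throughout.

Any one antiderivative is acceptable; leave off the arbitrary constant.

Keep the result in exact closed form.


Step 1. Rewrite: now ∫(-5*y*log(y)) dy + ∫(3*y**2*log(y)/2) dy.
Step 2. Integrate ∫(3*y**2*log(y)/2) dy by parts with u = log(y), dv = (3*y**2/2) dy, so v = y**3/2 [assuming y > 0]: now y**3*log(y)/2 + ∫(-y**2/2) dy + ∫(-5*y*log(y)) dy.
Step 3. Evaluate the standard form: now y**3*log(y)/2 - y**3/6 + ∫(-5*y*log(y)) dy.
Step 4. Integrate ∫(-5*y*log(y)) dy by parts with u = log(y), dv = (-5*y) dy, so v = -5*y**2/2 [assuming y > 0]: now y**3*log(y)/2 - y**3/6 - 5*y**2*log(y)/2 + ∫(5*y/2) dy.
Step 5. Evaluate the standard form: now y**3*log(y)/2 - y**3/6 - 5*y**2*log(y)/2 + 5*y**2/4.
Answer: y**3*log(y)/2 - y**3/6 - 5*y**2*log(y)/2 + 5*y**2/4.


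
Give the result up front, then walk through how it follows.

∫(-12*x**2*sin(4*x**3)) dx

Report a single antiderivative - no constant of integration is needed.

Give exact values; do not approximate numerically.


The answer is cos(4*x**3).
Step 1. Substitute u = x**3, turning ∫(-12*x**2*sin(4*x**3)) dx into ∫(-4*sin(4*u)) du: now ∫(-4*sin(4*u)) du.
Step 2. Evaluate the standard form: now cos(4*u).
Step 3. Substitute back u = x**3: now cos(4*x**3).
Answer: cos(4*x**3).


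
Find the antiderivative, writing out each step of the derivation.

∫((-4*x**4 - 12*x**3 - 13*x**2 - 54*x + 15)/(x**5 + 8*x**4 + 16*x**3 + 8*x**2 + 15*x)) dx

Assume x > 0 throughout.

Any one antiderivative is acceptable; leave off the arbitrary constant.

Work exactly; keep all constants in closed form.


Step 1. Decompose ∫((-4*x**4 - 12*x**3 - 13*x**2 - 54*x + 15)/(x**5 + 8*x**4 + 16*x**3 + 8*x**2 + 15*x)) dx by partial fractions, (-4*x**4 - 12*x**3 - 13*x**2 - 54*x + 15)/(x**5 + 8*x**4 + 16*x**3 + 8*x**2 + 15*x) = -3/(x**2 + 1) - 4/(x + 5) - 1/(x + 3) + 1/x: now ∫(1/x) dx + ∫(-1/(x + 3)) dx + ∫(-4/(x + 5)) dx + ∫(-3/(x**2 + 1)) dx.
Step 2. Evaluate the standard form [assuming x > -3]: now -log(x + 3) + ∫(1/x) dx + ∫(-4/(x + 5)) dx + ∫(-3/(x**2 + 1)) dx.
Step 3. Evaluate the standard form [assuming x > 0]: now log(x) - log(x + 3) + ∫(-4/(x + 5)) dx + ∫(-3/(x**2 + 1)) dx.
Step 4. Evaluate the standard form [assuming x > -5]: now log(x) - log(x + 3) - 4*log(x + 5) + ∫(-3/(x**2 + 1)) dx.
Step 5. Evaluate the standard form: now log(x) - log(x + 3) - 4*log(x + 5) - 3*atan(x).
Answer: log(x) - log(x + 3) - 4*log(x + 5) - 3*atan(x).


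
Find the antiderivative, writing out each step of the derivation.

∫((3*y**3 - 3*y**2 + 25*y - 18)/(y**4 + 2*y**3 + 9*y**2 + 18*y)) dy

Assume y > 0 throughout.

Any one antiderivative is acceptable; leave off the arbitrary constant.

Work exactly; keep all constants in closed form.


Step 1. Decompose ∫((3*y**3 - 3*y**2 + 25*y - 18)/(y**4 + 2*y**3 + 9*y**2 + 18*y)) dy by partial fractions, (3*y**3 - 3*y**2 + 25*y - 18)/(y**4 + 2*y**3 + 9*y**2 + 18*y) = -1/(y**2 + 9) + 4/(y + 2) - 1/y: now ∫(-1/y) dy + ∫(4/(y + 2)) dy + ∫(-1/(y**2 + 9)) dy.
Step 2. Evaluate the standard form [assuming y > -2]: now 4*log(y + 2) + ∫(-1/y) dy + ∫(-1/(y**2 + 9)) dy.
Step 3. Evaluate the standard form [assuming y > 0]: now -log(y) + 4*log(y + 2) + ∫(-1/(y**2 + 9)) dy.
Step 4. Evaluate the standard form: now -log(y) + 4*log(y + 2) - atan(y/3)/3.
Answer: -log(y) + 4*log(y + 2) - atan(y/3)/3.


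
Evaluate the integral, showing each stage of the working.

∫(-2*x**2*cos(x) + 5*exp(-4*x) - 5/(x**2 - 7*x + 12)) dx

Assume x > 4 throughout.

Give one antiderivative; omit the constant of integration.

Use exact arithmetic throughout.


Step 1. Rewrite: now ∫(-2*x**2*cos(x)) dx + ∫(-5/(x**2 - 7*x + 12)) dx + ∫(5*exp(-4*x)) dx.
Step 2. Decompose ∫(-5/(x**2 - 7*x + 12)) dx by partial fractions, -5/(x**2 - 7*x + 12) = 5/(x - 3) - 5/(x - 4): now ∫(-2*x**2*cos(x)) dx + ∫(-5/(x - 4)) dx + ∫(5/(x - 3)) dx + ∫(5*exp(-4*x)) dx.
Step 3. Evaluate the standard form [assuming x > 4]: now -5*log(x - 4) + ∫(-2*x**2*cos(x)) dx + ∫(5/(x - 3)) dx + ∫(5*exp(-4*x)) dx.
Step 4. Evaluate the standard form [assuming x > 3]: now -5*log(x - 4) + 5*log(x - 3) + ∫(-2*x**2*cos(x)) dx + ∫(5*exp(-4*x)) dx.
Step 5. Evaluate the standard form: now -5*log(x - 4) + 5*log(x - 3) + ∫(-2*x**2*cos(x)) dx - 5*exp(-4*x)/4.
Step 6. Integrate ∫(-2*x**2*cos(x)) dx by parts with u = x**2, dv = (-2*cos(x)) dx, so v = -2*sin(x): now -2*x**2*sin(x) - 5*log(x - 4) + 5*log(x - 3) + ∫(4*x*sin(x)) dx - 5*exp(-4*x)/4.
Step 7. Integrate ∫(4*x*sin(x)) dx by parts with u = x, dv = (4*sin(x)) dx, so v = -4*cos(x): now -2*x**2*sin(x) - 4*x*cos(x) - 5*log(x - 4) + 5*log(x - 3) + ∫(4*cos(x)) dx - 5*exp(-4*x)/4.
Step 8. Evaluate the standard form: now -2*x**2*sin(x) - 4*x*cos(x) - 5*log(x - 4) + 5*log(x - 3) + 4*sin(x) - 5*exp(-4*x)/4.
Answer: -2*x**2*sin(x) - 4*x*cos(x) - 5*log(x - 4) + 5*log(x - 3) + 4*sin(x) - 5*exp(-4*x)/4.


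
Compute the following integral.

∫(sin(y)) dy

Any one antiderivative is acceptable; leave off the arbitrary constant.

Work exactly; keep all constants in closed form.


Answer: -cos(y).


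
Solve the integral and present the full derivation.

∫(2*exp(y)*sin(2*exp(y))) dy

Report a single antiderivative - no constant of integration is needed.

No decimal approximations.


Step 1. Substitute u = exp(y), turning ∫(2*exp(y)*sin(2*exp(y))) dy into ∫(2*sin(2*u)) du: now ∫(2*sin(2*u)) du.
Step 2. Evaluate the standard form: now -cos(2*u).
Step 3. Substitute back u = exp(y): now -cos(2*exp(y)).
Answer: -cos(2*exp(y)).


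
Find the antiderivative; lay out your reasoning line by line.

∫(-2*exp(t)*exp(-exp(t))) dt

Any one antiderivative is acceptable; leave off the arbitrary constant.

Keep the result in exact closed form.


Step 1. Substitute u = exp(t), turning ∫(-2*exp(t)*exp(-exp(t))) dt into ∫(-2*exp(-u)) du: now ∫(-2*exp(-u)) du.
Step 2. Evaluate the standard form: now 2*exp(-u).
Step 3. Substitute back u = exp(t): now 2*exp(-exp(t)).
Answer: 2*exp(-exp(t)).


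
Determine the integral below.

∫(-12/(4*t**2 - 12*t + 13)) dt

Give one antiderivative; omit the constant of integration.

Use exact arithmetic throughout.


Answer: -3*atan(t - 3/2).


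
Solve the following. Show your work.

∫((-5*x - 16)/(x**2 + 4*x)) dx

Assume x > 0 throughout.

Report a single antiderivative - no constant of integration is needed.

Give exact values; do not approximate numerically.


Step 1. Decompose ∫((-5*x - 16)/(x**2 + 4*x)) dx by partial fractions, (-5*x - 16)/(x**2 + 4*x) = -1/(x + 4) - 4/x: now ∫(-4/x) dx + ∫(-1/(x + 4)) dx.
Step 2. Evaluate the standard form [assuming x > -4]: now -log(x + 4) + ∫(-4/x) dx.
Step 3. Evaluate the standard form [assuming x > 0]: now -4*log(x) - log(x + 4).
Answer: -4*log(x) - log(x + 4).


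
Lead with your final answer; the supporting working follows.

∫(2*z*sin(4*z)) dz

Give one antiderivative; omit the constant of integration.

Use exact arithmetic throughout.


The answer is -z*cos(4*z)/2 + sin(4*z)/8.
Step 1. Integrate ∫(2*z*sin(4*z)) dz by parts with u = z, dv = (2*sin(4*z)) dz, so v = -cos(4*z)/2: now -z*cos(4*z)/2 + ∫(cos(4*z)/2) dz.
Step 2. Evaluate the standard form: now -z*cos(4*z)/2 + sin(4*z)/8.
Answer: -z*cos(4*z)/2 + sin(4*z)/8.


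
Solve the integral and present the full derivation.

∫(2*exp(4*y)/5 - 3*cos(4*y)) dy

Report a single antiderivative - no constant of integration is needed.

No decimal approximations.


Step 1. Rewrite: now ∫(2*exp(4*y)/5) dy + ∫(-3*cos(4*y)) dy.
Step 2. Evaluate the standard form: now exp(4*y)/10 + ∫(-3*cos(4*y)) dy.
Step 3. Evaluate the standard form: now exp(4*y)/10 - 3*sin(4*y)/4.
Answer: exp(4*y)/10 - 3*sin(4*y)/4.


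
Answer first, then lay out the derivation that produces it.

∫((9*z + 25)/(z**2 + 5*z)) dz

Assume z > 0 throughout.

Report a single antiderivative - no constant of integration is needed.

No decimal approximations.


The answer is 5*log(z) + 4*log(z + 5).
Step 1. Decompose ∫((9*z + 25)/(z**2 + 5*z)) dz by partial fractions, (9*z + 25)/(z**2 + 5*z) = 4/(z + 5) + 5/z: now ∫(5/z) dz + ∫(4/(z + 5)) dz.
Step 2. Evaluate the standard form [assuming z > 0]: now 5*log(z) + ∫(4/(z + 5)) dz.
Step 3. Evaluate the standard form [assuming z > -5]: now 5*log(z) + 4*log(z + 5).
Answer: 5*log(z) + 4*log(z + 5).


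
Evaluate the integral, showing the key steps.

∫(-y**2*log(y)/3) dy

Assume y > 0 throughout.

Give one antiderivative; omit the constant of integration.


Step 1. Integrate ∫(-y**2*log(y)/3) dy by parts with u = log(y), dv = (-y**2/3) dy, so v = -y**3/9 [assuming y > 0]: now -y**3*log(y)/9 + ∫(y**2/9) dy.
Step 2. Evaluate the standard form: now -y**3*log(y)/9 + y**3/27.
Answer: -y**3*log(y)/9 + y**3/27.


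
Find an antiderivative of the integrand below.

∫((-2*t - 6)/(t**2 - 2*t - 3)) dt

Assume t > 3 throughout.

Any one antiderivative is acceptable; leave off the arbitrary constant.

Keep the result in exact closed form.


Answer: -3*log(t - 3) + log(t + 1).


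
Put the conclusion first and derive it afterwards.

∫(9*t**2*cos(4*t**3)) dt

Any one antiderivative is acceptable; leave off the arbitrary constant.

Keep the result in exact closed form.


The answer is 3*sin(4*t**3)/4.
Step 1. Substitute u = t**3, turning ∫(9*t**2*cos(4*t**3)) dt into ∫(3*cos(4*u)) du: now ∫(3*cos(4*u)) du.
Step 2. Evaluate the standard form: now 3*sin(4*u)/4.
Step 3. Substitute back u = t**3: now 3*sin(4*t**3)/4.
Answer: 3*sin(4*t**3)/4.


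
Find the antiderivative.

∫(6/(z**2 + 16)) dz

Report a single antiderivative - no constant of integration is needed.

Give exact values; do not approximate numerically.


Answer: 3*atan(z/4)/2.


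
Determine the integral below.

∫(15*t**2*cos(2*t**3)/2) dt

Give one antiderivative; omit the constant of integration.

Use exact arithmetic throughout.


Answer: 5*sin(2*t**3)/4.


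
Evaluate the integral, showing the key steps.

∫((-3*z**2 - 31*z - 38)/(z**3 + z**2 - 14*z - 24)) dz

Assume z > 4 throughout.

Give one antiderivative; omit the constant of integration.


Step 1. Decompose ∫((-3*z**2 - 31*z - 38)/(z**3 + z**2 - 14*z - 24)) dz by partial fractions, (-3*z**2 - 31*z - 38)/(z**3 + z**2 - 14*z - 24) = 4/(z + 3) - 2/(z + 2) - 5/(z - 4): now ∫(-5/(z - 4)) dz + ∫(-2/(z + 2)) dz + ∫(4/(z + 3)) dz.
Step 2. Evaluate the standard form [assuming z > -3]: now 4*log(z + 3) + ∫(-5/(z - 4)) dz + ∫(-2/(z + 2)) dz.
Step 3. Evaluate the standard form [assuming z > 4]: now -5*log(z - 4) + 4*log(z + 3) + ∫(-2/(z + 2)) dz.
Step 4. Evaluate the standard form [assuming z > -2]: now -5*log(z - 4) - 2*log(z + 2) + 4*log(z + 3).
Answer: -5*log(z - 4) - 2*log(z + 2) + 4*log(z + 3).


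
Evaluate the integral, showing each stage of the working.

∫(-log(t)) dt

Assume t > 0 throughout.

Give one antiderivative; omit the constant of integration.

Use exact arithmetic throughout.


Step 1. Integrate ∫(-log(t)) dt by parts with u = log(t), dv = (-1) dt, so v = -t [assuming t > 0]: now -t*log(t) + ∫(1) dt.
Step 2. Evaluate the standard form: now -t*log(t) + t.
Answer: -t*log(t) + t.


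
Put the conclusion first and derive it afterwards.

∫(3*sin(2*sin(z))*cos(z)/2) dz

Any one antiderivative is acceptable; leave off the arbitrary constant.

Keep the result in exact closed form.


The answer is -3*cos(2*sin(z))/4.
Step 1. Substitute u = sin(z), turning ∫(3*sin(2*sin(z))*cos(z)/2) dz into ∫(3*sin(2*u)/2) du: now ∫(3*sin(2*u)/2) du.
Step 2. Evaluate the standard form: now -3*cos(2*u)/4.
Step 3. Substitute back u = sin(z): now -3*cos(2*sin(z))/4.
Answer: -3*cos(2*sin(z))/4.


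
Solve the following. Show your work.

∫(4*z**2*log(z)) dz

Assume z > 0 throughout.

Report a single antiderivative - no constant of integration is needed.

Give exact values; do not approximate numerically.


Step 1. Integrate ∫(4*z**2*log(z)) dz by parts with u = log(z), dv = (4*z**2) dz, so v = 4*z**3/3 [assuming z > 0]: now 4*z**3*log(z)/3 + ∫(-4*z**2/3) dz.
Step 2. Evaluate the standard form: now 4*z**3*log(z)/3 - 4*z**3/9.
Answer: 4*z**3*log(z)/3 - 4*z**3/9.


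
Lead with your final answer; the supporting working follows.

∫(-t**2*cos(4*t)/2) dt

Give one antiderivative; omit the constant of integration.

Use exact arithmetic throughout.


The answer is -t**2*sin(4*t)/8 - t*cos(4*t)/16 + sin(4*t)/64.
Step 1. Integrate ∫(-t**2*cos(4*t)/2) dt by parts with u = t**2, dv = (-cos(4*t)/2) dt, so v = -sin(4*t)/8: now -t**2*sin(4*t)/8 + ∫(t*sin(4*t)/4) dt.
Step 2. Integrate ∫(t*sin(4*t)/4) dt by parts with u = t, dv = (sin(4*t)/4) dt, so v = -cos(4*t)/16: now -t**2*sin(4*t)/8 - t*cos(4*t)/16 + ∫(cos(4*t)/16) dt.
Step 3. Evaluate the standard form: now -t**2*sin(4*t)/8 - t*cos(4*t)/16 + sin(4*t)/64.
Answer: -t**2*sin(4*t)/8 - t*cos(4*t)/16 + sin(4*t)/64.


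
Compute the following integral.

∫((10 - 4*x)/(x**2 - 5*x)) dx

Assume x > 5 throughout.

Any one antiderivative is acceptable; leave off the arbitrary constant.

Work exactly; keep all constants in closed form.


Answer: -2*log(x) - 2*log(x - 5).


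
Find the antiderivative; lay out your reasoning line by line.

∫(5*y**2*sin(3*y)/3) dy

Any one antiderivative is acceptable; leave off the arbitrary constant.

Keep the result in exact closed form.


Step 1. Integrate ∫(5*y**2*sin(3*y)/3) dy by parts with u = y**2, dv = (5*sin(3*y)/3) dy, so v = -5*cos(3*y)/9: now -5*y**2*cos(3*y)/9 + ∫(10*y*cos(3*y)/9) dy.
Step 2. Integrate ∫(10*y*cos(3*y)/9) dy by parts with u = y, dv = (10*cos(3*y)/9) dy, so v = 10*sin(3*y)/27: now -5*y**2*cos(3*y)/9 + 10*y*sin(3*y)/27 + ∫(-10*sin(3*y)/27) dy.
Step 3. Evaluate the standard form: now -5*y**2*cos(3*y)/9 + 10*y*sin(3*y)/27 + 10*cos(3*y)/81.
Answer: -5*y**2*cos(3*y)/9 + 10*y*sin(3*y)/27 + 10*cos(3*y)/81.


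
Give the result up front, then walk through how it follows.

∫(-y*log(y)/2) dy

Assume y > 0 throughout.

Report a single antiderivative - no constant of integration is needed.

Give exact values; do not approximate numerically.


The answer is -y**2*log(y)/4 + y**2/8.
Step 1. Integrate ∫(-y*log(y)/2) dy by parts with u = log(y), dv = (-y/2) dy, so v = -y**2/4 [assuming y > 0]: now -y**2*log(y)/4 + ∫(y/4) dy.
Step 2. Evaluate the standard form: now -y**2*log(y)/4 + y**2/8.
Answer: -y**2*log(y)/4 + y**2/8.


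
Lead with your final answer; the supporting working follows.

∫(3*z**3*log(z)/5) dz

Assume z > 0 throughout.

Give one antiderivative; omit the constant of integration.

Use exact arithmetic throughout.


The answer is 3*z**4*log(z)/20 - 3*z**4/80.
Step 1. Integrate ∫(3*z**3*log(z)/5) dz by parts with u = log(z), dv = (3*z**3/5) dz, so v = 3*z**4/20 [assuming z > 0]: now 3*z**4*log(z)/20 + ∫(-3*z**3/20) dz.
Step 2. Evaluate the standard form: now 3*z**4*log(z)/20 - 3*z**4/80.
Answer: 3*z**4*log(z)/20 - 3*z**4/80.


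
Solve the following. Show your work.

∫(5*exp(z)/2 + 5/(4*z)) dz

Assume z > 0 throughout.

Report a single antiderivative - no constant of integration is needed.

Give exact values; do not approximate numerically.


Step 1. Rewrite: now ∫(5/(4*z)) dz + ∫(5*exp(z)/2) dz.
Step 2. Evaluate the standard form: now 5*exp(z)/2 + ∫(5/(4*z)) dz.
Step 3. Evaluate the standard form [assuming z > 0]: now 5*exp(z)/2 + 5*log(z)/4.
Answer: 5*exp(z)/2 + 5*log(z)/4.
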